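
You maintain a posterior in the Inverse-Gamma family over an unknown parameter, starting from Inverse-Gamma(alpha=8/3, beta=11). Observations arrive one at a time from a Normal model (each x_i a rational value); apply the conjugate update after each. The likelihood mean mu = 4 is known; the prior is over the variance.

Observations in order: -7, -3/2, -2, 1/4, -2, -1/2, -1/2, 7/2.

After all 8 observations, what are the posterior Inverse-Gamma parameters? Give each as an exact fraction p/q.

alpha=20/3, beta=4801/32

obs 1: x=-7 → posterior Inverse-Gamma(19/6, 143/2)
obs 2: x=-3/2 → posterior Inverse-Gamma(11/3, 693/8)
obs 3: x=-2 → posterior Inverse-Gamma(25/6, 837/8)
obs 4: x=1/4 → posterior Inverse-Gamma(14/3, 3573/32)
obs 5: x=-2 → posterior Inverse-Gamma(31/6, 4149/32)
obs 6: x=-1/2 → posterior Inverse-Gamma(17/3, 4473/32)
obs 7: x=-1/2 → posterior Inverse-Gamma(37/6, 4797/32)
obs 8: x=7/2 → posterior Inverse-Gamma(20/3, 4801/32)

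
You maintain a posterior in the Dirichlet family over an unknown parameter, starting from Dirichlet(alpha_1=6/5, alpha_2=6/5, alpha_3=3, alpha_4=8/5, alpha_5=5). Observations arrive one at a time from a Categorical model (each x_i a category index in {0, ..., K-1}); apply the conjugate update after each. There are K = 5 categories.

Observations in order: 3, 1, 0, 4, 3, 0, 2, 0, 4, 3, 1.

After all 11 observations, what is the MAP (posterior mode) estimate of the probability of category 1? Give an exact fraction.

11/90

obs 1: x=3 → posterior Dirichlet(6/5, 6/5, 3, 13/5, 5)
obs 2: x=1 → posterior Dirichlet(6/5, 11/5, 3, 13/5, 5)
obs 3: x=0 → posterior Dirichlet(11/5, 11/5, 3, 13/5, 5)
obs 4: x=4 → posterior Dirichlet(11/5, 11/5, 3, 13/5, 6)
obs 5: x=3 → posterior Dirichlet(11/5, 11/5, 3, 18/5, 6)
obs 6: x=0 → posterior Dirichlet(16/5, 11/5, 3, 18/5, 6)
obs 7: x=2 → posterior Dirichlet(16/5, 11/5, 4, 18/5, 6)
obs 8: x=0 → posterior Dirichlet(21/5, 11/5, 4, 18/5, 6)
obs 9: x=4 → posterior Dirichlet(21/5, 11/5, 4, 18/5, 7)
obs 10: x=3 → posterior Dirichlet(21/5, 11/5, 4, 23/5, 7)
obs 11: x=1 → posterior Dirichlet(21/5, 16/5, 4, 23/5, 7)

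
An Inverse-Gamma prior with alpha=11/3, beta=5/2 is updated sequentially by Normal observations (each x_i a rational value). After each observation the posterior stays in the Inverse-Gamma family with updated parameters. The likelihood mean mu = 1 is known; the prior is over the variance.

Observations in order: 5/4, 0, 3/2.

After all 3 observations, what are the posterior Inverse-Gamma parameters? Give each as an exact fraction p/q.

obs 1: x=5/4 → posterior Inverse-Gamma(25/6, 81/32)
obs 2: x=0 → posterior Inverse-Gamma(14/3, 97/32)
obs 3: x=3/2 → posterior Inverse-Gamma(31/6, 101/32)

alpha=31/6, beta=101/32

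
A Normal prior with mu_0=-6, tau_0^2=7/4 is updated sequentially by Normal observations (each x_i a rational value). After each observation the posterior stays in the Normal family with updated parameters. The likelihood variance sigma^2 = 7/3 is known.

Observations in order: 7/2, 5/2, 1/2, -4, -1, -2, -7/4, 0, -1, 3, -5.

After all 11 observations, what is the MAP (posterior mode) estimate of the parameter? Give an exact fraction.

obs 1: x=7/2 → posterior Normal(-27/14, 1)
obs 2: x=5/2 → posterior Normal(-3/5, 7/10)
obs 3: x=1/2 → posterior Normal(-9/26, 7/13)
obs 4: x=-4 → posterior Normal(-33/32, 7/16)
obs 5: x=-1 → posterior Normal(-39/38, 7/19)
obs 6: x=-2 → posterior Normal(-51/44, 7/22)
obs 7: x=-7/4 → posterior Normal(-123/100, 7/25)
obs 8: x=0 → posterior Normal(-123/112, 1/4)
obs 9: x=-1 → posterior Normal(-135/124, 7/31)
obs 10: x=3 → posterior Normal(-99/136, 7/34)
obs 11: x=-5 → posterior Normal(-159/148, 7/37)

-159/148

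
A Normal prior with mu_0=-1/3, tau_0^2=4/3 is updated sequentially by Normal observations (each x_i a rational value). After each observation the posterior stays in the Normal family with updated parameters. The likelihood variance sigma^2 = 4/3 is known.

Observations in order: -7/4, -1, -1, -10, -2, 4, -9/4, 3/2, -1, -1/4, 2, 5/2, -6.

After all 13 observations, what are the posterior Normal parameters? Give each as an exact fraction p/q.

obs 1: x=-7/4 → posterior Normal(-25/24, 2/3)
obs 2: x=-1 → posterior Normal(-37/36, 4/9)
obs 3: x=-1 → posterior Normal(-49/48, 1/3)
obs 4: x=-10 → posterior Normal(-169/60, 4/15)
obs 5: x=-2 → posterior Normal(-193/72, 2/9)
obs 6: x=4 → posterior Normal(-145/84, 4/21)
obs 7: x=-9/4 → posterior Normal(-43/24, 1/6)
obs 8: x=3/2 → posterior Normal(-77/54, 4/27)
obs 9: x=-1 → posterior Normal(-83/60, 2/15)
obs 10: x=-1/4 → posterior Normal(-169/132, 4/33)
obs 11: x=2 → posterior Normal(-145/144, 1/9)
obs 12: x=5/2 → posterior Normal(-115/156, 4/39)
obs 13: x=-6 → posterior Normal(-187/168, 2/21)

mu_0=-187/168, tau_0^2=2/21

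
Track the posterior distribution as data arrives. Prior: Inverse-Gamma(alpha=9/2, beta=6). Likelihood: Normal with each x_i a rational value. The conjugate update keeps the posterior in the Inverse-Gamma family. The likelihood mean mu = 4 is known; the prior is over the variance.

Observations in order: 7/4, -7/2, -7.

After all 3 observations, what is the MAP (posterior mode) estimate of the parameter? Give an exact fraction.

3109/224

obs 1: x=7/4 → posterior Inverse-Gamma(5, 273/32)
obs 2: x=-7/2 → posterior Inverse-Gamma(11/2, 1173/32)
obs 3: x=-7 → posterior Inverse-Gamma(6, 3109/32)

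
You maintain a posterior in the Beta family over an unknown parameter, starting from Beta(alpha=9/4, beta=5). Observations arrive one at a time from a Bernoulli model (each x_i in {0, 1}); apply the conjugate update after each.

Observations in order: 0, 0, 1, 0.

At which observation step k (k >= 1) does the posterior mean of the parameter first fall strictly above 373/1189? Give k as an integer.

k = 3

obs 1: x=0 → posterior Beta(9/4, 6)
obs 2: x=0 → posterior Beta(9/4, 7)
obs 3: x=1 → posterior Beta(13/4, 7)
obs 4: x=0 → posterior Beta(13/4, 8)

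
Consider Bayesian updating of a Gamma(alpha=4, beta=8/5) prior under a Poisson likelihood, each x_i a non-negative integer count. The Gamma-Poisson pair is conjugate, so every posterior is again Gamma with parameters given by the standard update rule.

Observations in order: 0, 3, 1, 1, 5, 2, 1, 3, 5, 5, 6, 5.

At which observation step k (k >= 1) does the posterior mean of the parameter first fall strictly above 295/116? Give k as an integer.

k = 10

obs 1: x=0 → posterior Gamma(4, 13/5)
obs 2: x=3 → posterior Gamma(7, 18/5)
obs 3: x=1 → posterior Gamma(8, 23/5)
obs 4: x=1 → posterior Gamma(9, 28/5)
obs 5: x=5 → posterior Gamma(14, 33/5)
obs 6: x=2 → posterior Gamma(16, 38/5)
obs 7: x=1 → posterior Gamma(17, 43/5)
obs 8: x=3 → posterior Gamma(20, 48/5)
obs 9: x=5 → posterior Gamma(25, 53/5)
obs 10: x=5 → posterior Gamma(30, 58/5)
obs 11: x=6 → posterior Gamma(36, 63/5)
obs 12: x=5 → posterior Gamma(41, 68/5)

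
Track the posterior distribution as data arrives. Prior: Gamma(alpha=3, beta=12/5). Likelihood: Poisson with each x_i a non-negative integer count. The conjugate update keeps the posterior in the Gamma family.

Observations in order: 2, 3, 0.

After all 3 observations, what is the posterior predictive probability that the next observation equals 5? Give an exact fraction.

obs 1: x=2 → posterior Gamma(5, 17/5)
obs 2: x=3 → posterior Gamma(8, 22/5)
obs 3: x=0 → posterior Gamma(8, 27/5)

87376637848809375/4611686018427387904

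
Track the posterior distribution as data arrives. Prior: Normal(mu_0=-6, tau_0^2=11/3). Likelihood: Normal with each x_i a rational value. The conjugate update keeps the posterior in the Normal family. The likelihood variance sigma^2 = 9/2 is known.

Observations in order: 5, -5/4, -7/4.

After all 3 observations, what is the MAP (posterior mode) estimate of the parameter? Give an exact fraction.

-118/93

obs 1: x=5 → posterior Normal(-52/49, 99/49)
obs 2: x=-5/4 → posterior Normal(-159/142, 99/71)
obs 3: x=-7/4 → posterior Normal(-118/93, 33/31)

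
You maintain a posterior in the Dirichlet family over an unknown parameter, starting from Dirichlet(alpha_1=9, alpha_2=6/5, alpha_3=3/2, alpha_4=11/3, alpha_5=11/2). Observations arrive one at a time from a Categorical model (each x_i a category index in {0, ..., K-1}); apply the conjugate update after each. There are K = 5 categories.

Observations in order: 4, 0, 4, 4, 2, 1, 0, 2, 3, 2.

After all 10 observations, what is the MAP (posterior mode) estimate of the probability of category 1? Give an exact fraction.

obs 1: x=4 → posterior Dirichlet(9, 6/5, 3/2, 11/3, 13/2)
obs 2: x=0 → posterior Dirichlet(10, 6/5, 3/2, 11/3, 13/2)
obs 3: x=4 → posterior Dirichlet(10, 6/5, 3/2, 11/3, 15/2)
obs 4: x=4 → posterior Dirichlet(10, 6/5, 3/2, 11/3, 17/2)
obs 5: x=2 → posterior Dirichlet(10, 6/5, 5/2, 11/3, 17/2)
obs 6: x=1 → posterior Dirichlet(10, 11/5, 5/2, 11/3, 17/2)
obs 7: x=0 → posterior Dirichlet(11, 11/5, 5/2, 11/3, 17/2)
obs 8: x=2 → posterior Dirichlet(11, 11/5, 7/2, 11/3, 17/2)
obs 9: x=3 → posterior Dirichlet(11, 11/5, 7/2, 14/3, 17/2)
obs 10: x=2 → posterior Dirichlet(11, 11/5, 9/2, 14/3, 17/2)

9/194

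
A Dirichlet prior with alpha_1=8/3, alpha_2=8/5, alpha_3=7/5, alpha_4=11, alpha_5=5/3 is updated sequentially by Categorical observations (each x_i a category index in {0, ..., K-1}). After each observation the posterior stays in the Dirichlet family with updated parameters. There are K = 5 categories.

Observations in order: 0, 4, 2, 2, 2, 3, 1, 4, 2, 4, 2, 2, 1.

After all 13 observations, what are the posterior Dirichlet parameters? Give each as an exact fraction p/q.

alpha_1=11/3, alpha_2=18/5, alpha_3=37/5, alpha_4=12, alpha_5=14/3

obs 1: x=0 → posterior Dirichlet(11/3, 8/5, 7/5, 11, 5/3)
obs 2: x=4 → posterior Dirichlet(11/3, 8/5, 7/5, 11, 8/3)
obs 3: x=2 → posterior Dirichlet(11/3, 8/5, 12/5, 11, 8/3)
obs 4: x=2 → posterior Dirichlet(11/3, 8/5, 17/5, 11, 8/3)
obs 5: x=2 → posterior Dirichlet(11/3, 8/5, 22/5, 11, 8/3)
obs 6: x=3 → posterior Dirichlet(11/3, 8/5, 22/5, 12, 8/3)
obs 7: x=1 → posterior Dirichlet(11/3, 13/5, 22/5, 12, 8/3)
obs 8: x=4 → posterior Dirichlet(11/3, 13/5, 22/5, 12, 11/3)
obs 9: x=2 → posterior Dirichlet(11/3, 13/5, 27/5, 12, 11/3)
obs 10: x=4 → posterior Dirichlet(11/3, 13/5, 27/5, 12, 14/3)
obs 11: x=2 → posterior Dirichlet(11/3, 13/5, 32/5, 12, 14/3)
obs 12: x=2 → posterior Dirichlet(11/3, 13/5, 37/5, 12, 14/3)
obs 13: x=1 → posterior Dirichlet(11/3, 18/5, 37/5, 12, 14/3)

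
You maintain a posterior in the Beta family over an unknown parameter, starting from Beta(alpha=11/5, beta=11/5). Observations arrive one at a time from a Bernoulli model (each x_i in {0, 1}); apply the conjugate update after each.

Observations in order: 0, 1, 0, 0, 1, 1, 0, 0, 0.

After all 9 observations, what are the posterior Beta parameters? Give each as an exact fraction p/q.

alpha=26/5, beta=41/5

obs 1: x=0 → posterior Beta(11/5, 16/5)
obs 2: x=1 → posterior Beta(16/5, 16/5)
obs 3: x=0 → posterior Beta(16/5, 21/5)
obs 4: x=0 → posterior Beta(16/5, 26/5)
obs 5: x=1 → posterior Beta(21/5, 26/5)
obs 6: x=1 → posterior Beta(26/5, 26/5)
obs 7: x=0 → posterior Beta(26/5, 31/5)
obs 8: x=0 → posterior Beta(26/5, 36/5)
obs 9: x=0 → posterior Beta(26/5, 41/5)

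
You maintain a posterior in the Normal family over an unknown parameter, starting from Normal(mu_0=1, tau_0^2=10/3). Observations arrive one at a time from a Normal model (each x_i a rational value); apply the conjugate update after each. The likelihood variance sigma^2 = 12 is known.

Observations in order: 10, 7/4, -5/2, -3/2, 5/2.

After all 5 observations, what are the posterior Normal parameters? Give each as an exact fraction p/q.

obs 1: x=10 → posterior Normal(68/23, 60/23)
obs 2: x=7/4 → posterior Normal(307/112, 15/7)
obs 3: x=-5/2 → posterior Normal(257/132, 20/11)
obs 4: x=-3/2 → posterior Normal(227/152, 30/19)
obs 5: x=5/2 → posterior Normal(277/172, 60/43)

mu_0=277/172, tau_0^2=60/43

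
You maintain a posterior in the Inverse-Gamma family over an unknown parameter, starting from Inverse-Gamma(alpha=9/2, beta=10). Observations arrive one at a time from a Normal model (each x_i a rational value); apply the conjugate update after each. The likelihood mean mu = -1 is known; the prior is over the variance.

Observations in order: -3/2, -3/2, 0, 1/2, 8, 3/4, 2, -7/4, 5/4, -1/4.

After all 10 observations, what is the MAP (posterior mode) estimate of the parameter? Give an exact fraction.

obs 1: x=-3/2 → posterior Inverse-Gamma(5, 81/8)
obs 2: x=-3/2 → posterior Inverse-Gamma(11/2, 41/4)
obs 3: x=0 → posterior Inverse-Gamma(6, 43/4)
obs 4: x=1/2 → posterior Inverse-Gamma(13/2, 95/8)
obs 5: x=8 → posterior Inverse-Gamma(7, 419/8)
obs 6: x=3/4 → posterior Inverse-Gamma(15/2, 1725/32)
obs 7: x=2 → posterior Inverse-Gamma(8, 1869/32)
obs 8: x=-7/4 → posterior Inverse-Gamma(17/2, 939/16)
obs 9: x=5/4 → posterior Inverse-Gamma(9, 1959/32)
obs 10: x=-1/4 → posterior Inverse-Gamma(19/2, 123/2)

41/7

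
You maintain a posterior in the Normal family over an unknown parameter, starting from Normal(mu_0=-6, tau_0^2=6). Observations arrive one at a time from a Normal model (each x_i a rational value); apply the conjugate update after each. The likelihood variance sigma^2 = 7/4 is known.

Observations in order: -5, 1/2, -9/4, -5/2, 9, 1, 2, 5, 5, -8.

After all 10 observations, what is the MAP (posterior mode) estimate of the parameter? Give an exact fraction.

obs 1: x=-5 → posterior Normal(-162/31, 42/31)
obs 2: x=1/2 → posterior Normal(-30/11, 42/55)
obs 3: x=-9/4 → posterior Normal(-204/79, 42/79)
obs 4: x=-5/2 → posterior Normal(-264/103, 42/103)
obs 5: x=9 → posterior Normal(-48/127, 42/127)
obs 6: x=1 → posterior Normal(-24/151, 42/151)
obs 7: x=2 → posterior Normal(24/175, 6/25)
obs 8: x=5 → posterior Normal(144/199, 42/199)
obs 9: x=5 → posterior Normal(264/223, 42/223)
obs 10: x=-8 → posterior Normal(72/247, 42/247)

72/247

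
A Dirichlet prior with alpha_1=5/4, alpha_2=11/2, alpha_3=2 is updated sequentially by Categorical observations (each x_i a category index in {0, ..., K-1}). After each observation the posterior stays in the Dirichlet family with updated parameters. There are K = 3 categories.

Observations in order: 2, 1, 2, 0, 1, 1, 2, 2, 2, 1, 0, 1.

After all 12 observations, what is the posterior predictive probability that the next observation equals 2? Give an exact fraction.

obs 1: x=2 → posterior Dirichlet(5/4, 11/2, 3)
obs 2: x=1 → posterior Dirichlet(5/4, 13/2, 3)
obs 3: x=2 → posterior Dirichlet(5/4, 13/2, 4)
obs 4: x=0 → posterior Dirichlet(9/4, 13/2, 4)
obs 5: x=1 → posterior Dirichlet(9/4, 15/2, 4)
obs 6: x=1 → posterior Dirichlet(9/4, 17/2, 4)
obs 7: x=2 → posterior Dirichlet(9/4, 17/2, 5)
obs 8: x=2 → posterior Dirichlet(9/4, 17/2, 6)
obs 9: x=2 → posterior Dirichlet(9/4, 17/2, 7)
obs 10: x=1 → posterior Dirichlet(9/4, 19/2, 7)
obs 11: x=0 → posterior Dirichlet(13/4, 19/2, 7)
obs 12: x=1 → posterior Dirichlet(13/4, 21/2, 7)

28/83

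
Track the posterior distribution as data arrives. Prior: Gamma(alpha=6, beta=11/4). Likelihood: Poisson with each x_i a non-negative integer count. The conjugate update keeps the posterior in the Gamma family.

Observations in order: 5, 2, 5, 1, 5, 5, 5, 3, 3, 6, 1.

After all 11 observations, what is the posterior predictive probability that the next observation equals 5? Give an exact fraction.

obs 1: x=5 → posterior Gamma(11, 15/4)
obs 2: x=2 → posterior Gamma(13, 19/4)
obs 3: x=5 → posterior Gamma(18, 23/4)
obs 4: x=1 → posterior Gamma(19, 27/4)
obs 5: x=5 → posterior Gamma(24, 31/4)
obs 6: x=5 → posterior Gamma(29, 35/4)
obs 7: x=5 → posterior Gamma(34, 39/4)
obs 8: x=3 → posterior Gamma(37, 43/4)
obs 9: x=3 → posterior Gamma(40, 47/4)
obs 10: x=6 → posterior Gamma(46, 51/4)
obs 11: x=1 → posterior Gamma(47, 55/4)

15074415184968317957597680214553575930718788099643056382774375379085540771484375000000000000/121424019545834479572590993847432395434697909942967786168265159860377803040936783620051170481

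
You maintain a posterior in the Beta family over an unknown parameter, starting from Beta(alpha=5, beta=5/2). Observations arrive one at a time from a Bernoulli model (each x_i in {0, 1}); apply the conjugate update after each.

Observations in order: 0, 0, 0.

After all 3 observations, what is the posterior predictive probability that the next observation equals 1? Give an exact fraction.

10/21

obs 1: x=0 → posterior Beta(5, 7/2)
obs 2: x=0 → posterior Beta(5, 9/2)
obs 3: x=0 → posterior Beta(5, 11/2)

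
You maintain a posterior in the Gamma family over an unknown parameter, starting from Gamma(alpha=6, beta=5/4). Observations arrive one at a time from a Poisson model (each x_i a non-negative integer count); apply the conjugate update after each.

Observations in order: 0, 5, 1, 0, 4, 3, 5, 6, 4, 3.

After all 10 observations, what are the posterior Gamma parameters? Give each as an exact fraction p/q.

alpha=37, beta=45/4

obs 1: x=0 → posterior Gamma(6, 9/4)
obs 2: x=5 → posterior Gamma(11, 13/4)
obs 3: x=1 → posterior Gamma(12, 17/4)
obs 4: x=0 → posterior Gamma(12, 21/4)
obs 5: x=4 → posterior Gamma(16, 25/4)
obs 6: x=3 → posterior Gamma(19, 29/4)
obs 7: x=5 → posterior Gamma(24, 33/4)
obs 8: x=6 → posterior Gamma(30, 37/4)
obs 9: x=4 → posterior Gamma(34, 41/4)
obs 10: x=3 → posterior Gamma(37, 45/4)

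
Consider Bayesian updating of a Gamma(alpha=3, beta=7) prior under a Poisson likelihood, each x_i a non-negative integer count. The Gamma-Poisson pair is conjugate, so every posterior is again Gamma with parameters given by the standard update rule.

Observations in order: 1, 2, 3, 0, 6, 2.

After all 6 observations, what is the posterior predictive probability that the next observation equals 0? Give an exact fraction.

8650415919381337933/30491346729331195904

obs 1: x=1 → posterior Gamma(4, 8)
obs 2: x=2 → posterior Gamma(6, 9)
obs 3: x=3 → posterior Gamma(9, 10)
obs 4: x=0 → posterior Gamma(9, 11)
obs 5: x=6 → posterior Gamma(15, 12)
obs 6: x=2 → posterior Gamma(17, 13)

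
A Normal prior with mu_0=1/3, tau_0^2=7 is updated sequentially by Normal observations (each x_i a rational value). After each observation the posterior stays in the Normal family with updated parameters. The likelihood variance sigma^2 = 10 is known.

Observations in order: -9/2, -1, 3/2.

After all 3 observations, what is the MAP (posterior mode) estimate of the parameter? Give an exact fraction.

obs 1: x=-9/2 → posterior Normal(-169/102, 70/17)
obs 2: x=-1 → posterior Normal(-211/144, 35/12)
obs 3: x=3/2 → posterior Normal(-74/93, 70/31)

-74/93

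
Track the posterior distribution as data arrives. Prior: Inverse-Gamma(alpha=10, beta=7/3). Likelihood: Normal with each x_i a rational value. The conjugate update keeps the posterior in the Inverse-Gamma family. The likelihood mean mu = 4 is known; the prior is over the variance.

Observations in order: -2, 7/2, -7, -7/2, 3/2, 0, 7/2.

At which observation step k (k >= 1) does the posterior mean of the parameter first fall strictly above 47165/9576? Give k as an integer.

obs 1: x=-2 → posterior Inverse-Gamma(21/2, 61/3)
obs 2: x=7/2 → posterior Inverse-Gamma(11, 491/24)
obs 3: x=-7 → posterior Inverse-Gamma(23/2, 1943/24)
obs 4: x=-7/2 → posterior Inverse-Gamma(12, 1309/12)
obs 5: x=3/2 → posterior Inverse-Gamma(25/2, 2693/24)
obs 6: x=0 → posterior Inverse-Gamma(13, 2885/24)
obs 7: x=7/2 → posterior Inverse-Gamma(27/2, 361/3)

k = 3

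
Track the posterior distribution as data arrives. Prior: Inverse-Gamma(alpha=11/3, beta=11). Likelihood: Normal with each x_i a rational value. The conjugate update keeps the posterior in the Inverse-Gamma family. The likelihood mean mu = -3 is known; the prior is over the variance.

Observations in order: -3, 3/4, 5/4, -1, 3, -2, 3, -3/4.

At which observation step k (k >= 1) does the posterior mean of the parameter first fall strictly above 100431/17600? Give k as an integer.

obs 1: x=-3 → posterior Inverse-Gamma(25/6, 11)
obs 2: x=3/4 → posterior Inverse-Gamma(14/3, 577/32)
obs 3: x=5/4 → posterior Inverse-Gamma(31/6, 433/16)
obs 4: x=-1 → posterior Inverse-Gamma(17/3, 465/16)
obs 5: x=3 → posterior Inverse-Gamma(37/6, 753/16)
obs 6: x=-2 → posterior Inverse-Gamma(20/3, 761/16)
obs 7: x=3 → posterior Inverse-Gamma(43/6, 1049/16)
obs 8: x=-3/4 → posterior Inverse-Gamma(23/3, 2179/32)

k = 3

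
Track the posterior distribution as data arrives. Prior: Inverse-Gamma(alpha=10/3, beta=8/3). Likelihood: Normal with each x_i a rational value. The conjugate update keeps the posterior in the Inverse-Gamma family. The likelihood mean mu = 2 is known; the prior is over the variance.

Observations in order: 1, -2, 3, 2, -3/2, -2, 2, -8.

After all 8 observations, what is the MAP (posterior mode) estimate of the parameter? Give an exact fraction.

obs 1: x=1 → posterior Inverse-Gamma(23/6, 19/6)
obs 2: x=-2 → posterior Inverse-Gamma(13/3, 67/6)
obs 3: x=3 → posterior Inverse-Gamma(29/6, 35/3)
obs 4: x=2 → posterior Inverse-Gamma(16/3, 35/3)
obs 5: x=-3/2 → posterior Inverse-Gamma(35/6, 427/24)
obs 6: x=-2 → posterior Inverse-Gamma(19/3, 619/24)
obs 7: x=2 → posterior Inverse-Gamma(41/6, 619/24)
obs 8: x=-8 → posterior Inverse-Gamma(22/3, 1819/24)

1819/200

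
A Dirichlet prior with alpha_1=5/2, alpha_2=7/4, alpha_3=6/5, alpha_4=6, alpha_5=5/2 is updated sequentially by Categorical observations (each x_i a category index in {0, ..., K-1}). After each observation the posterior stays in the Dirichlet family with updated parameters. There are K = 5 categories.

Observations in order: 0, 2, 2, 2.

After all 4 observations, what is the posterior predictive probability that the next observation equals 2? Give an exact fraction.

obs 1: x=0 → posterior Dirichlet(7/2, 7/4, 6/5, 6, 5/2)
obs 2: x=2 → posterior Dirichlet(7/2, 7/4, 11/5, 6, 5/2)
obs 3: x=2 → posterior Dirichlet(7/2, 7/4, 16/5, 6, 5/2)
obs 4: x=2 → posterior Dirichlet(7/2, 7/4, 21/5, 6, 5/2)

84/359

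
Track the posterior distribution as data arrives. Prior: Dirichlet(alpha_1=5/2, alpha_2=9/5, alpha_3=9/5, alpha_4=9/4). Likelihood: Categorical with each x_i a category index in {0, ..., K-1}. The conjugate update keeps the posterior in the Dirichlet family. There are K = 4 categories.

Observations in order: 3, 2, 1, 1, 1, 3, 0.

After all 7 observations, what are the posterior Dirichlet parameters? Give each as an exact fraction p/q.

alpha_1=7/2, alpha_2=24/5, alpha_3=14/5, alpha_4=17/4

obs 1: x=3 → posterior Dirichlet(5/2, 9/5, 9/5, 13/4)
obs 2: x=2 → posterior Dirichlet(5/2, 9/5, 14/5, 13/4)
obs 3: x=1 → posterior Dirichlet(5/2, 14/5, 14/5, 13/4)
obs 4: x=1 → posterior Dirichlet(5/2, 19/5, 14/5, 13/4)
obs 5: x=1 → posterior Dirichlet(5/2, 24/5, 14/5, 13/4)
obs 6: x=3 → posterior Dirichlet(5/2, 24/5, 14/5, 17/4)
obs 7: x=0 → posterior Dirichlet(7/2, 24/5, 14/5, 17/4)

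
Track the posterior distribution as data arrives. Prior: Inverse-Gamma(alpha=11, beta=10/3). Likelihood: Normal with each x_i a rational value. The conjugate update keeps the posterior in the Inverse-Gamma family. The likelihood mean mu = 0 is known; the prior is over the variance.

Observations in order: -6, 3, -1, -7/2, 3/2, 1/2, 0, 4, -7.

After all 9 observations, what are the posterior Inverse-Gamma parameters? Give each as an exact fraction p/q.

alpha=31/2, beta=1589/24

obs 1: x=-6 → posterior Inverse-Gamma(23/2, 64/3)
obs 2: x=3 → posterior Inverse-Gamma(12, 155/6)
obs 3: x=-1 → posterior Inverse-Gamma(25/2, 79/3)
obs 4: x=-7/2 → posterior Inverse-Gamma(13, 779/24)
obs 5: x=3/2 → posterior Inverse-Gamma(27/2, 403/12)
obs 6: x=1/2 → posterior Inverse-Gamma(14, 809/24)
obs 7: x=0 → posterior Inverse-Gamma(29/2, 809/24)
obs 8: x=4 → posterior Inverse-Gamma(15, 1001/24)
obs 9: x=-7 → posterior Inverse-Gamma(31/2, 1589/24)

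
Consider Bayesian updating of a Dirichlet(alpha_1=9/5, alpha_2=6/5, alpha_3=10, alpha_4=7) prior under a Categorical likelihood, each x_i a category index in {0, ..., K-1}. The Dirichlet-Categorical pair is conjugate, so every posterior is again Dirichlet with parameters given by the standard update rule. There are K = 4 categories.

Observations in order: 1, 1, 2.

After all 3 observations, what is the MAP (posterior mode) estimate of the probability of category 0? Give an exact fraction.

4/95

obs 1: x=1 → posterior Dirichlet(9/5, 11/5, 10, 7)
obs 2: x=1 → posterior Dirichlet(9/5, 16/5, 10, 7)
obs 3: x=2 → posterior Dirichlet(9/5, 16/5, 11, 7)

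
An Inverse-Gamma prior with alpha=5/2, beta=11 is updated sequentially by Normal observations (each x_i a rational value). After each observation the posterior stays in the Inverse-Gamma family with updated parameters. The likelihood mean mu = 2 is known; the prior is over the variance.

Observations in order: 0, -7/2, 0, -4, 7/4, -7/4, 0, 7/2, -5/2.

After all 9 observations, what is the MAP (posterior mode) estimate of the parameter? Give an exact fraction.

obs 1: x=0 → posterior Inverse-Gamma(3, 13)
obs 2: x=-7/2 → posterior Inverse-Gamma(7/2, 225/8)
obs 3: x=0 → posterior Inverse-Gamma(4, 241/8)
obs 4: x=-4 → posterior Inverse-Gamma(9/2, 385/8)
obs 5: x=7/4 → posterior Inverse-Gamma(5, 1541/32)
obs 6: x=-7/4 → posterior Inverse-Gamma(11/2, 883/16)
obs 7: x=0 → posterior Inverse-Gamma(6, 915/16)
obs 8: x=7/2 → posterior Inverse-Gamma(13/2, 933/16)
obs 9: x=-5/2 → posterior Inverse-Gamma(7, 1095/16)

1095/128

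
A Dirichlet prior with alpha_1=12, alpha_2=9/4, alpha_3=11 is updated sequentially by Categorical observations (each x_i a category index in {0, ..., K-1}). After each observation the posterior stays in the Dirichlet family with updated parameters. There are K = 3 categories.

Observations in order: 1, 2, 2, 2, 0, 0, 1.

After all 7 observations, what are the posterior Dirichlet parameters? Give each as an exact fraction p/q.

obs 1: x=1 → posterior Dirichlet(12, 13/4, 11)
obs 2: x=2 → posterior Dirichlet(12, 13/4, 12)
obs 3: x=2 → posterior Dirichlet(12, 13/4, 13)
obs 4: x=2 → posterior Dirichlet(12, 13/4, 14)
obs 5: x=0 → posterior Dirichlet(13, 13/4, 14)
obs 6: x=0 → posterior Dirichlet(14, 13/4, 14)
obs 7: x=1 → posterior Dirichlet(14, 17/4, 14)

alpha_1=14, alpha_2=17/4, alpha_3=14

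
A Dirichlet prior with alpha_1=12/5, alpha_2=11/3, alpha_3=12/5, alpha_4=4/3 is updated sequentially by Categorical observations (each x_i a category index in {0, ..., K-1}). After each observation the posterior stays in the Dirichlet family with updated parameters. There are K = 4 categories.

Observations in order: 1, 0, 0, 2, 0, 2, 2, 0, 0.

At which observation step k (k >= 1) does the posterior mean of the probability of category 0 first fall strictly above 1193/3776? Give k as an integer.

k = 3

obs 1: x=1 → posterior Dirichlet(12/5, 14/3, 12/5, 4/3)
obs 2: x=0 → posterior Dirichlet(17/5, 14/3, 12/5, 4/3)
obs 3: x=0 → posterior Dirichlet(22/5, 14/3, 12/5, 4/3)
obs 4: x=2 → posterior Dirichlet(22/5, 14/3, 17/5, 4/3)
obs 5: x=0 → posterior Dirichlet(27/5, 14/3, 17/5, 4/3)
obs 6: x=2 → posterior Dirichlet(27/5, 14/3, 22/5, 4/3)
obs 7: x=2 → posterior Dirichlet(27/5, 14/3, 27/5, 4/3)
obs 8: x=0 → posterior Dirichlet(32/5, 14/3, 27/5, 4/3)
obs 9: x=0 → posterior Dirichlet(37/5, 14/3, 27/5, 4/3)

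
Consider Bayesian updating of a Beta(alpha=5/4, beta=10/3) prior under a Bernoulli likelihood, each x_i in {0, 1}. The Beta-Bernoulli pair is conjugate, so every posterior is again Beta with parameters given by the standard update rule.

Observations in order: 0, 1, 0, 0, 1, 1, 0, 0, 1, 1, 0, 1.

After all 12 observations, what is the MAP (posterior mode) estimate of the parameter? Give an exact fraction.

obs 1: x=0 → posterior Beta(5/4, 13/3)
obs 2: x=1 → posterior Beta(9/4, 13/3)
obs 3: x=0 → posterior Beta(9/4, 16/3)
obs 4: x=0 → posterior Beta(9/4, 19/3)
obs 5: x=1 → posterior Beta(13/4, 19/3)
obs 6: x=1 → posterior Beta(17/4, 19/3)
obs 7: x=0 → posterior Beta(17/4, 22/3)
obs 8: x=0 → posterior Beta(17/4, 25/3)
obs 9: x=1 → posterior Beta(21/4, 25/3)
obs 10: x=1 → posterior Beta(25/4, 25/3)
obs 11: x=0 → posterior Beta(25/4, 28/3)
obs 12: x=1 → posterior Beta(29/4, 28/3)

3/7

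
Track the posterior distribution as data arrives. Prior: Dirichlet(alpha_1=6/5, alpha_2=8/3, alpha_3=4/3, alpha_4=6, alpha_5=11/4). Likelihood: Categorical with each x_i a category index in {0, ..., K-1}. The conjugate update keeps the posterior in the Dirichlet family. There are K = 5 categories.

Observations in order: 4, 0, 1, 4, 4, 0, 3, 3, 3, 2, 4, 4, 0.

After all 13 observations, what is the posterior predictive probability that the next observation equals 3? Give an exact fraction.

obs 1: x=4 → posterior Dirichlet(6/5, 8/3, 4/3, 6, 15/4)
obs 2: x=0 → posterior Dirichlet(11/5, 8/3, 4/3, 6, 15/4)
obs 3: x=1 → posterior Dirichlet(11/5, 11/3, 4/3, 6, 15/4)
obs 4: x=4 → posterior Dirichlet(11/5, 11/3, 4/3, 6, 19/4)
obs 5: x=4 → posterior Dirichlet(11/5, 11/3, 4/3, 6, 23/4)
obs 6: x=0 → posterior Dirichlet(16/5, 11/3, 4/3, 6, 23/4)
obs 7: x=3 → posterior Dirichlet(16/5, 11/3, 4/3, 7, 23/4)
obs 8: x=3 → posterior Dirichlet(16/5, 11/3, 4/3, 8, 23/4)
obs 9: x=3 → posterior Dirichlet(16/5, 11/3, 4/3, 9, 23/4)
obs 10: x=2 → posterior Dirichlet(16/5, 11/3, 7/3, 9, 23/4)
obs 11: x=4 → posterior Dirichlet(16/5, 11/3, 7/3, 9, 27/4)
obs 12: x=4 → posterior Dirichlet(16/5, 11/3, 7/3, 9, 31/4)
obs 13: x=0 → posterior Dirichlet(21/5, 11/3, 7/3, 9, 31/4)

180/539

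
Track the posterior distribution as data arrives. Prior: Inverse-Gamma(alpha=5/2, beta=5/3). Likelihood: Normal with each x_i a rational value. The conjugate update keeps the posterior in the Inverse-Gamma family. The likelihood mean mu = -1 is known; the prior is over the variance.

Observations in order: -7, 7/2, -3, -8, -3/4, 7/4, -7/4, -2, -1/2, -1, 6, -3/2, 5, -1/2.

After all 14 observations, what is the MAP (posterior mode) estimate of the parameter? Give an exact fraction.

obs 1: x=-7 → posterior Inverse-Gamma(3, 59/3)
obs 2: x=7/2 → posterior Inverse-Gamma(7/2, 715/24)
obs 3: x=-3 → posterior Inverse-Gamma(4, 763/24)
obs 4: x=-8 → posterior Inverse-Gamma(9/2, 1351/24)
obs 5: x=-3/4 → posterior Inverse-Gamma(5, 5407/96)
obs 6: x=7/4 → posterior Inverse-Gamma(11/2, 2885/48)
obs 7: x=-7/4 → posterior Inverse-Gamma(6, 5797/96)
obs 8: x=-2 → posterior Inverse-Gamma(13/2, 5845/96)
obs 9: x=-1/2 → posterior Inverse-Gamma(7, 5857/96)
obs 10: x=-1 → posterior Inverse-Gamma(15/2, 5857/96)
obs 11: x=6 → posterior Inverse-Gamma(8, 8209/96)
obs 12: x=-3/2 → posterior Inverse-Gamma(17/2, 8221/96)
obs 13: x=5 → posterior Inverse-Gamma(9, 9949/96)
obs 14: x=-1/2 → posterior Inverse-Gamma(19/2, 9961/96)

1423/144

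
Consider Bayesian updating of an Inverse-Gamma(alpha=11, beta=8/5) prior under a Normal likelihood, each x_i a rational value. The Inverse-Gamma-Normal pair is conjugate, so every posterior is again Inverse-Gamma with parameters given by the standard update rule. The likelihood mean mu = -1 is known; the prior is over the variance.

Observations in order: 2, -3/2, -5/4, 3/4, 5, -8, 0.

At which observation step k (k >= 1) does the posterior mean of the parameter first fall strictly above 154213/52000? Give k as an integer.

obs 1: x=2 → posterior Inverse-Gamma(23/2, 61/10)
obs 2: x=-3/2 → posterior Inverse-Gamma(12, 249/40)
obs 3: x=-5/4 → posterior Inverse-Gamma(25/2, 1001/160)
obs 4: x=3/4 → posterior Inverse-Gamma(13, 623/80)
obs 5: x=5 → posterior Inverse-Gamma(27/2, 2063/80)
obs 6: x=-8 → posterior Inverse-Gamma(14, 4023/80)
obs 7: x=0 → posterior Inverse-Gamma(29/2, 4063/80)

k = 6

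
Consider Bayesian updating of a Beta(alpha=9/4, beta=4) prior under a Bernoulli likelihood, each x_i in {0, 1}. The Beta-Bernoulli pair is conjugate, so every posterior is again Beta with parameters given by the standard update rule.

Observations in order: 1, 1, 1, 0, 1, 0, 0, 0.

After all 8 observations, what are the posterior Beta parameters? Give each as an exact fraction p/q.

alpha=25/4, beta=8

obs 1: x=1 → posterior Beta(13/4, 4)
obs 2: x=1 → posterior Beta(17/4, 4)
obs 3: x=1 → posterior Beta(21/4, 4)
obs 4: x=0 → posterior Beta(21/4, 5)
obs 5: x=1 → posterior Beta(25/4, 5)
obs 6: x=0 → posterior Beta(25/4, 6)
obs 7: x=0 → posterior Beta(25/4, 7)
obs 8: x=0 → posterior Beta(25/4, 8)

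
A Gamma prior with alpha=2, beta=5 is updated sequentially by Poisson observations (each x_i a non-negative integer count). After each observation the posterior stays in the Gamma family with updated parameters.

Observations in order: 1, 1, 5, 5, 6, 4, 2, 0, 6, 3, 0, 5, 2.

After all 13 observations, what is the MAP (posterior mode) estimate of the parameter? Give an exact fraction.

obs 1: x=1 → posterior Gamma(3, 6)
obs 2: x=1 → posterior Gamma(4, 7)
obs 3: x=5 → posterior Gamma(9, 8)
obs 4: x=5 → posterior Gamma(14, 9)
obs 5: x=6 → posterior Gamma(20, 10)
obs 6: x=4 → posterior Gamma(24, 11)
obs 7: x=2 → posterior Gamma(26, 12)
obs 8: x=0 → posterior Gamma(26, 13)
obs 9: x=6 → posterior Gamma(32, 14)
obs 10: x=3 → posterior Gamma(35, 15)
obs 11: x=0 → posterior Gamma(35, 16)
obs 12: x=5 → posterior Gamma(40, 17)
obs 13: x=2 → posterior Gamma(42, 18)

41/18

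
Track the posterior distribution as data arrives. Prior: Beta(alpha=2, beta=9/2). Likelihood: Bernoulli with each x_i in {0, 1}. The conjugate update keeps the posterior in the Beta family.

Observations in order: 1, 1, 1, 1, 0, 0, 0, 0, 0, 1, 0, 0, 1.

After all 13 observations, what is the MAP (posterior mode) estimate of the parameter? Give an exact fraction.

obs 1: x=1 → posterior Beta(3, 9/2)
obs 2: x=1 → posterior Beta(4, 9/2)
obs 3: x=1 → posterior Beta(5, 9/2)
obs 4: x=1 → posterior Beta(6, 9/2)
obs 5: x=0 → posterior Beta(6, 11/2)
obs 6: x=0 → posterior Beta(6, 13/2)
obs 7: x=0 → posterior Beta(6, 15/2)
obs 8: x=0 → posterior Beta(6, 17/2)
obs 9: x=0 → posterior Beta(6, 19/2)
obs 10: x=1 → posterior Beta(7, 19/2)
obs 11: x=0 → posterior Beta(7, 21/2)
obs 12: x=0 → posterior Beta(7, 23/2)
obs 13: x=1 → posterior Beta(8, 23/2)

2/5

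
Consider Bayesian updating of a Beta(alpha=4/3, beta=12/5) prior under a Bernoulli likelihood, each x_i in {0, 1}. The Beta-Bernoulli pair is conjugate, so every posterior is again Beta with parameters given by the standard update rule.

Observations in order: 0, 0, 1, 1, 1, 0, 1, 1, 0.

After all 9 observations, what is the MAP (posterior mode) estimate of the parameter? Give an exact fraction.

obs 1: x=0 → posterior Beta(4/3, 17/5)
obs 2: x=0 → posterior Beta(4/3, 22/5)
obs 3: x=1 → posterior Beta(7/3, 22/5)
obs 4: x=1 → posterior Beta(10/3, 22/5)
obs 5: x=1 → posterior Beta(13/3, 22/5)
obs 6: x=0 → posterior Beta(13/3, 27/5)
obs 7: x=1 → posterior Beta(16/3, 27/5)
obs 8: x=1 → posterior Beta(19/3, 27/5)
obs 9: x=0 → posterior Beta(19/3, 32/5)

80/161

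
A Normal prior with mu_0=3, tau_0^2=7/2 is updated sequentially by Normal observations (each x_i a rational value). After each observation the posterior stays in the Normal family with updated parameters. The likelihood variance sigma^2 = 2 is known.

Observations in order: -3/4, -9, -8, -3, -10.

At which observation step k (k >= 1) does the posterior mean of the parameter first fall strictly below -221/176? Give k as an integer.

obs 1: x=-3/4 → posterior Normal(27/44, 14/11)
obs 2: x=-9 → posterior Normal(-25/8, 7/9)
obs 3: x=-8 → posterior Normal(-449/100, 14/25)
obs 4: x=-3 → posterior Normal(-533/128, 7/16)
obs 5: x=-10 → posterior Normal(-271/52, 14/39)

k = 2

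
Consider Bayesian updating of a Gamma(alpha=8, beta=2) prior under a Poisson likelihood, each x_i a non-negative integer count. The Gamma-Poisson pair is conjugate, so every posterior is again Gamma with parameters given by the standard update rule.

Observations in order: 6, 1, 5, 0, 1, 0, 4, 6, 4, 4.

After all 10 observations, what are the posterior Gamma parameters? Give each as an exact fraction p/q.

obs 1: x=6 → posterior Gamma(14, 3)
obs 2: x=1 → posterior Gamma(15, 4)
obs 3: x=5 → posterior Gamma(20, 5)
obs 4: x=0 → posterior Gamma(20, 6)
obs 5: x=1 → posterior Gamma(21, 7)
obs 6: x=0 → posterior Gamma(21, 8)
obs 7: x=4 → posterior Gamma(25, 9)
obs 8: x=6 → posterior Gamma(31, 10)
obs 9: x=4 → posterior Gamma(35, 11)
obs 10: x=4 → posterior Gamma(39, 12)

alpha=39, beta=12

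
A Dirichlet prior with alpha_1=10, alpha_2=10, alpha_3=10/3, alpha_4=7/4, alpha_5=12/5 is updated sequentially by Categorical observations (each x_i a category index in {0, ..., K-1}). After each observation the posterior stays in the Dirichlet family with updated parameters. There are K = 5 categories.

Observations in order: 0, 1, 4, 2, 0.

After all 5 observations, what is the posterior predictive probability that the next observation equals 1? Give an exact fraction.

obs 1: x=0 → posterior Dirichlet(11, 10, 10/3, 7/4, 12/5)
obs 2: x=1 → posterior Dirichlet(11, 11, 10/3, 7/4, 12/5)
obs 3: x=4 → posterior Dirichlet(11, 11, 10/3, 7/4, 17/5)
obs 4: x=2 → posterior Dirichlet(11, 11, 13/3, 7/4, 17/5)
obs 5: x=0 → posterior Dirichlet(12, 11, 13/3, 7/4, 17/5)

660/1949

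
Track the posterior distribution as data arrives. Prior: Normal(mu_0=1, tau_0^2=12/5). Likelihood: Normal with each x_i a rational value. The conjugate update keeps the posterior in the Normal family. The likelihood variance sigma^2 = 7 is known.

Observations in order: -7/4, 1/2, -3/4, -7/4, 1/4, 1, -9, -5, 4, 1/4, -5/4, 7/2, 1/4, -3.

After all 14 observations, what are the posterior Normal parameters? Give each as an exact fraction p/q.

mu_0=-118/203, tau_0^2=12/29

obs 1: x=-7/4 → posterior Normal(14/47, 84/47)
obs 2: x=1/2 → posterior Normal(20/59, 84/59)
obs 3: x=-3/4 → posterior Normal(11/71, 84/71)
obs 4: x=-7/4 → posterior Normal(-10/83, 84/83)
obs 5: x=1/4 → posterior Normal(-7/95, 84/95)
obs 6: x=1 → posterior Normal(5/107, 84/107)
obs 7: x=-9 → posterior Normal(-103/119, 12/17)
obs 8: x=-5 → posterior Normal(-163/131, 84/131)
obs 9: x=4 → posterior Normal(-115/143, 84/143)
obs 10: x=1/4 → posterior Normal(-112/155, 84/155)
obs 11: x=-5/4 → posterior Normal(-127/167, 84/167)
obs 12: x=7/2 → posterior Normal(-85/179, 84/179)
obs 13: x=1/4 → posterior Normal(-82/191, 84/191)
obs 14: x=-3 → posterior Normal(-118/203, 12/29)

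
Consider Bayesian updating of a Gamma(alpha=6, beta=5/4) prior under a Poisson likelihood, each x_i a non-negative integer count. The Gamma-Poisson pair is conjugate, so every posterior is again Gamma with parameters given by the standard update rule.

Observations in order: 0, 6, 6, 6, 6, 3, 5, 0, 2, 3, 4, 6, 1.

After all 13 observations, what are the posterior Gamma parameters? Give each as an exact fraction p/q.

obs 1: x=0 → posterior Gamma(6, 9/4)
obs 2: x=6 → posterior Gamma(12, 13/4)
obs 3: x=6 → posterior Gamma(18, 17/4)
obs 4: x=6 → posterior Gamma(24, 21/4)
obs 5: x=6 → posterior Gamma(30, 25/4)
obs 6: x=3 → posterior Gamma(33, 29/4)
obs 7: x=5 → posterior Gamma(38, 33/4)
obs 8: x=0 → posterior Gamma(38, 37/4)
obs 9: x=2 → posterior Gamma(40, 41/4)
obs 10: x=3 → posterior Gamma(43, 45/4)
obs 11: x=4 → posterior Gamma(47, 49/4)
obs 12: x=6 → posterior Gamma(53, 53/4)
obs 13: x=1 → posterior Gamma(54, 57/4)

alpha=54, beta=57/4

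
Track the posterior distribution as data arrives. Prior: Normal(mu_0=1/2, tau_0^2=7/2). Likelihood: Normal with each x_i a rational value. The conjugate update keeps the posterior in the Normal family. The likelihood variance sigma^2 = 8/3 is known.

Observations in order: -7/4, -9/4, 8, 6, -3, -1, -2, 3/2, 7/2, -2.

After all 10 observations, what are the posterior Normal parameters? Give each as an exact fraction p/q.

obs 1: x=-7/4 → posterior Normal(-115/148, 56/37)
obs 2: x=-9/4 → posterior Normal(-38/29, 28/29)
obs 3: x=8 → posterior Normal(92/79, 56/79)
obs 4: x=6 → posterior Normal(109/50, 14/25)
obs 5: x=-3 → posterior Normal(155/121, 56/121)
obs 6: x=-1 → posterior Normal(67/71, 28/71)
obs 7: x=-2 → posterior Normal(92/163, 56/163)
obs 8: x=3/2 → posterior Normal(247/368, 7/23)
obs 9: x=7/2 → posterior Normal(197/205, 56/205)
obs 10: x=-2 → posterior Normal(155/226, 28/113)

mu_0=155/226, tau_0^2=28/113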